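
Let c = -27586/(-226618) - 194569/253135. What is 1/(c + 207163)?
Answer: 28682473715/5941928747292779 ≈ 4.8271e-6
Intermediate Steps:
c = -18554927766/28682473715 (c = -27586*(-1/226618) - 194569*1/253135 = 13793/113309 - 194569/253135 = -18554927766/28682473715 ≈ -0.64691)
1/(c + 207163) = 1/(-18554927766/28682473715 + 207163) = 1/(5941928747292779/28682473715) = 28682473715/5941928747292779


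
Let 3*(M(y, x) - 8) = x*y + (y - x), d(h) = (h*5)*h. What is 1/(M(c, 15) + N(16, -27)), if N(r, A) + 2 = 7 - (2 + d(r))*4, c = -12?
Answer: -1/5184 ≈ -0.00019290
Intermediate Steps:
d(h) = 5*h² (d(h) = (5*h)*h = 5*h²)
M(y, x) = 8 - x/3 + y/3 + x*y/3 (M(y, x) = 8 + (x*y + (y - x))/3 = 8 + (y - x + x*y)/3 = 8 + (-x/3 + y/3 + x*y/3) = 8 - x/3 + y/3 + x*y/3)
N(r, A) = -3 - 20*r² (N(r, A) = -2 + (7 - (2 + 5*r²)*4) = -2 + (7 - (8 + 20*r²)) = -2 + (7 + (-8 - 20*r²)) = -2 + (-1 - 20*r²) = -3 - 20*r²)
1/(M(c, 15) + N(16, -27)) = 1/((8 - ⅓*15 + (⅓)*(-12) + (⅓)*15*(-12)) + (-3 - 20*16²)) = 1/((8 - 5 - 4 - 60) + (-3 - 20*256)) = 1/(-61 + (-3 - 5120)) = 1/(-61 - 5123) = 1/(-5184) = -1/5184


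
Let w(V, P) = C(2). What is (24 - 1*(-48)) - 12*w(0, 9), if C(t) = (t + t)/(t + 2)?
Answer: 60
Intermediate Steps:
C(t) = 2*t/(2 + t) (C(t) = (2*t)/(2 + t) = 2*t/(2 + t))
w(V, P) = 1 (w(V, P) = 2*2/(2 + 2) = 2*2/4 = 2*2*(¼) = 1)
(24 - 1*(-48)) - 12*w(0, 9) = (24 - 1*(-48)) - 12*1 = (24 + 48) - 12 = 72 - 12 = 60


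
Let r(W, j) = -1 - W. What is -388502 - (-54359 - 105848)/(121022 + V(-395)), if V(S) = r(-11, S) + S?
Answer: -46867555567/120637 ≈ -3.8850e+5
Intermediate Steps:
V(S) = 10 + S (V(S) = (-1 - 1*(-11)) + S = (-1 + 11) + S = 10 + S)
-388502 - (-54359 - 105848)/(121022 + V(-395)) = -388502 - (-54359 - 105848)/(121022 + (10 - 395)) = -388502 - (-160207)/(121022 - 385) = -388502 - (-160207)/120637 = -388502 - 1*(-160207/120637) = -388502 + 160207/120637 = -46867555567/120637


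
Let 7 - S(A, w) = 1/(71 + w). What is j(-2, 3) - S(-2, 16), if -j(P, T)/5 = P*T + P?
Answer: 2872/87 ≈ 33.011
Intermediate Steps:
S(A, w) = 7 - 1/(71 + w)
j(P, T) = -5*P - 5*P*T (j(P, T) = -5*(P*T + P) = -5*(P + P*T) = -5*P - 5*P*T)
j(-2, 3) - S(-2, 16) = -5*(-2)*(1 + 3) - (496 + 7*16)/(71 + 16) = -5*(-2)*4 - (496 + 112)/87 = 40 - 608/87 = 2872/87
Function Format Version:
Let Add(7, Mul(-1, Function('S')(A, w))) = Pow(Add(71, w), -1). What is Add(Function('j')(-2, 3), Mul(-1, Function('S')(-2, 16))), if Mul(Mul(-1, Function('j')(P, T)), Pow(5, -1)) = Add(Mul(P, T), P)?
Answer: Rational(2872, 87) ≈ 33.011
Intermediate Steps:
Function('S')(A, w) = Add(7, Mul(-1, Pow(Add(71, w), -1)))
Function('j')(P, T) = Add(Mul(-5, P), Mul(-5, P, T)) (Function('j')(P, T) = Mul(-5, Add(Mul(P, T), P)) = Mul(-5, Add(P, Mul(P, T))) = Add(Mul(-5, P), Mul(-5, P, T)))
Add(Function('j')(-2, 3), Mul(-1, Function('S')(-2, 16))) = Add(Mul(-5, -2, Add(1, 3)), Mul(-1, Mul(Pow(Add(71, 16), -1), Add(496, Mul(7, 16))))) = Add(Mul(-5, -2, 4), Mul(-1, Mul(Pow(87, -1), Add(496, 112)))) = Add(40, Mul(-1, Mul(Rational(1, 87), 608))) = Add(40, Mul(-1, Rational(608, 87))) = Add(40, Rational(-608, 87)) = Rational(2872, 87)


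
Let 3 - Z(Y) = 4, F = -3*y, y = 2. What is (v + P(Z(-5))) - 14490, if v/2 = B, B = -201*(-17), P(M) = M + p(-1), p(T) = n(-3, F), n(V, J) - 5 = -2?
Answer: -7654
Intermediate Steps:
F = -6 (F = -3*2 = -6)
Z(Y) = -1 (Z(Y) = 3 - 1*4 = 3 - 4 = -1)
n(V, J) = 3 (n(V, J) = 5 - 2 = 3)
p(T) = 3
P(M) = 3 + M (P(M) = M + 3 = 3 + M)
B = 3417
v = 6834 (v = 2*3417 = 6834)
(v + P(Z(-5))) - 14490 = (6834 + (3 - 1)) - 14490 = (6834 + 2) - 14490 = 6836 - 14490 = -7654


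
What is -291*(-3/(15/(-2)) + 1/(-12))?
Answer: -1843/20 ≈ -92.150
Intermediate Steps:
-291*(-3/(15/(-2)) + 1/(-12)) = -291*(-3/(15*(-½)) + 1*(-1/12)) = -291*(-3/(-15/2) - 1/12) = -291*(-3*(-2/15) - 1/12) = -291*(⅖ - 1/12) = -291*19/60 = -1843/20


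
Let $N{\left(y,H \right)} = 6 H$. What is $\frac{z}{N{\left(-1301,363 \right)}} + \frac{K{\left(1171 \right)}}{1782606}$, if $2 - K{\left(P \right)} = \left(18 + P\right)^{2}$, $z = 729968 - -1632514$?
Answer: $\frac{233794194895}{215695326} \approx 1083.9$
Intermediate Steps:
$z = 2362482$ ($z = 729968 + 1632514 = 2362482$)
$K{\left(P \right)} = 2 - \left(18 + P\right)^{2}$
$\frac{z}{N{\left(-1301,363 \right)}} + \frac{K{\left(1171 \right)}}{1782606} = \frac{2362482}{6 \cdot 363} + \frac{2 - \left(18 + 1171\right)^{2}}{1782606} = \frac{2362482}{2178} + \left(2 - 1189^{2}\right) \frac{1}{1782606} = 2362482 \cdot \frac{1}{2178} + \left(2 - 1413721\right) \frac{1}{1782606} = \frac{131249}{121} + \left(2 - 1413721\right) \frac{1}{1782606} = \frac{131249}{121} - \frac{1413719}{1782606} = \frac{233794194895}{215695326}$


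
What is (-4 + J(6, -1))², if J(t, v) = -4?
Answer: 64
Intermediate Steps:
(-4 + J(6, -1))² = (-4 - 4)² = (-8)² = 64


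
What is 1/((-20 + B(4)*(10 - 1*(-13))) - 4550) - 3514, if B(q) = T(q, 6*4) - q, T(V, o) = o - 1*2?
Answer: -14604185/4156 ≈ -3514.0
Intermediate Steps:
T(V, o) = -2 + o (T(V, o) = o - 2 = -2 + o)
B(q) = 22 - q (B(q) = (-2 + 6*4) - q = (-2 + 24) - q = 22 - q)
1/((-20 + B(4)*(10 - 1*(-13))) - 4550) - 3514 = 1/((-20 + (22 - 1*4)*(10 - 1*(-13))) - 4550) - 3514 = 1/((-20 + (22 - 4)*(10 + 13)) - 4550) - 3514 = 1/((-20 + 18*23) - 4550) - 3514 = 1/((-20 + 414) - 4550) - 3514 = 1/(394 - 4550) - 3514 = 1/(-4156) - 3514 = -1/4156 - 3514 = -14604185/4156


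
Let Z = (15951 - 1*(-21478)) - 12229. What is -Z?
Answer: -25200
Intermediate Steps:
Z = 25200 (Z = (15951 + 21478) - 12229 = 37429 - 12229 = 25200)
-Z = -1*25200 = -25200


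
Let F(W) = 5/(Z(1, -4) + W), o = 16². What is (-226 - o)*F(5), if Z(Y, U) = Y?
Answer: -1205/3 ≈ -401.67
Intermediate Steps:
o = 256
F(W) = 5/(1 + W)
(-226 - o)*F(5) = (-226 - 1*256)*(5/(1 + 5)) = (-226 - 256)*(5/6) = -2410/6 = -482*⅚ = -1205/3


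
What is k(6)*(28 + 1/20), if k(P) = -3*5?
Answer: -1683/4 ≈ -420.75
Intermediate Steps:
k(P) = -15
k(6)*(28 + 1/20) = -15*(28 + 1/20) = -15*561/20 = -1683/4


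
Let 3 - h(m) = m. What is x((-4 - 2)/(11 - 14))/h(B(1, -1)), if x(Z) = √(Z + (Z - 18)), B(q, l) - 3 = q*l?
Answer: I*√14 ≈ 3.7417*I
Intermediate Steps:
B(q, l) = 3 + l*q (B(q, l) = 3 + q*l = 3 + l*q)
x(Z) = √(-18 + 2*Z) (x(Z) = √(Z + (-18 + Z)) = √(-18 + 2*Z))
h(m) = 3 - m
x((-4 - 2)/(11 - 14))/h(B(1, -1)) = √(-18 + 2*((-4 - 2)/(11 - 14)))/(3 - (3 - 1*1)) = √(-18 + 2*(-6/(-3)))/(3 - (3 - 1)) = √(-18 + 2*(-6*(-⅓)))/(3 - 1*2) = √(-18 + 2*2)/(3 - 2) = √(-18 + 4)/1 = √(-14)*1 = (I*√14)*1 = I*√14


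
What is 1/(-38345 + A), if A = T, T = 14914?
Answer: -1/23431 ≈ -4.2678e-5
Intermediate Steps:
A = 14914
1/(-38345 + A) = 1/(-38345 + 14914) = 1/(-23431) = -1/23431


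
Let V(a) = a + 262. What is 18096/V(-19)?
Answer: 6032/81 ≈ 74.469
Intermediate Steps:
V(a) = 262 + a
18096/V(-19) = 18096/(262 - 19) = 18096/243 = 18096*(1/243) = 6032/81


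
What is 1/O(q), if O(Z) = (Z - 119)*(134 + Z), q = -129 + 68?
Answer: -1/13140 ≈ -7.6103e-5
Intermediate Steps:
q = -61
O(Z) = (-119 + Z)*(134 + Z)
1/O(q) = 1/(-15946 + (-61)² + 15*(-61)) = 1/(-15946 + 3721 - 915) = 1/(-13140) = -1/13140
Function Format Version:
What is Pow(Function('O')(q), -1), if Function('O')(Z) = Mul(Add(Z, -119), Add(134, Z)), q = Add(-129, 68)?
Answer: Rational(-1, 13140) ≈ -7.6103e-5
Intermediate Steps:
q = -61
Function('O')(Z) = Mul(Add(-119, Z), Add(134, Z))
Pow(Function('O')(q), -1) = Pow(Add(-15946, Pow(-61, 2), Mul(15, -61)), -1) = Pow(Add(-15946, 3721, -915), -1) = Pow(-13140, -1) = Rational(-1, 13140)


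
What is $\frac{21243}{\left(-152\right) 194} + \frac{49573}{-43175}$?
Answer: $- \frac{24525517}{13125200} \approx -1.8686$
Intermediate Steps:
$\frac{21243}{\left(-152\right) 194} + \frac{49573}{-43175} = \frac{21243}{-29488} + 49573 \left(- \frac{1}{43175}\right) = 21243 \left(- \frac{1}{29488}\right) - \frac{49573}{43175} = - \frac{219}{304} - \frac{49573}{43175} = - \frac{24525517}{13125200}$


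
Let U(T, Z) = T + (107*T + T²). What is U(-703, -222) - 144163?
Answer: 274122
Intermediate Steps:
U(T, Z) = T² + 108*T (U(T, Z) = T + (T² + 107*T) = T² + 108*T)
U(-703, -222) - 144163 = -703*(108 - 703) - 144163 = -703*(-595) - 144163 = 418285 - 144163 = 274122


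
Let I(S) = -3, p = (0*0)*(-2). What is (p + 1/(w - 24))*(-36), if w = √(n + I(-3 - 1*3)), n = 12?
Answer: 12/7 ≈ 1.7143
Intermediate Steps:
p = 0 (p = 0*(-2) = 0)
w = 3 (w = √(12 - 3) = √9 = 3)
(p + 1/(w - 24))*(-36) = (0 + 1/(3 - 24))*(-36) = (0 + 1/(-21))*(-36) = (0 - 1/21)*(-36) = -1/21*(-36) = 12/7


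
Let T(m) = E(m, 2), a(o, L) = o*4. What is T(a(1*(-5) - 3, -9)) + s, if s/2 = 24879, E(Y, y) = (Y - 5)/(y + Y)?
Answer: 1492777/30 ≈ 49759.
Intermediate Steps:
a(o, L) = 4*o
E(Y, y) = (-5 + Y)/(Y + y)
T(m) = (-5 + m)/(2 + m) (T(m) = (-5 + m)/(m + 2) = (-5 + m)/(2 + m))
s = 49758 (s = 2*24879 = 49758)
T(a(1*(-5) - 3, -9)) + s = (-5 + 4*(1*(-5) - 3))/(2 + 4*(1*(-5) - 3)) + 49758 = (-5 + 4*(-5 - 3))/(2 + 4*(-5 - 3)) + 49758 = (-5 + 4*(-8))/(2 + 4*(-8)) + 49758 = (-5 - 32)/(2 - 32) + 49758 = -37/(-30) + 49758 = -1/30*(-37) + 49758 = 37/30 + 49758 = 1492777/30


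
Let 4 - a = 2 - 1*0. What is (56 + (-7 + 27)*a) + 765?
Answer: 861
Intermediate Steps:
a = 2 (a = 4 - (2 - 1*0) = 4 - (2 + 0) = 4 - 1*2 = 4 - 2 = 2)
(56 + (-7 + 27)*a) + 765 = (56 + (-7 + 27)*2) + 765 = (56 + 20*2) + 765 = (56 + 40) + 765 = 96 + 765 = 861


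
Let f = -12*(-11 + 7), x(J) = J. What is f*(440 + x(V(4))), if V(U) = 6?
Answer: 21408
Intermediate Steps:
f = 48 (f = -12*(-4) = 48)
f*(440 + x(V(4))) = 48*(440 + 6) = 48*446 = 21408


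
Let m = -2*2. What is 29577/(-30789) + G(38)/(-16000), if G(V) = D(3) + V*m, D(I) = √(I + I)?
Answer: -19523003/20526000 - √6/16000 ≈ -0.95129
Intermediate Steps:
m = -4
D(I) = √2*√I (D(I) = √(2*I) = √2*√I)
G(V) = √6 - 4*V (G(V) = √2*√3 + V*(-4) = √6 - 4*V)
29577/(-30789) + G(38)/(-16000) = 29577/(-30789) + (√6 - 4*38)/(-16000) = 29577*(-1/30789) + (√6 - 152)*(-1/16000) = -9859/10263 + (-152 + √6)*(-1/16000) = -9859/10263 + (19/2000 - √6/16000) = -19523003/20526000 - √6/16000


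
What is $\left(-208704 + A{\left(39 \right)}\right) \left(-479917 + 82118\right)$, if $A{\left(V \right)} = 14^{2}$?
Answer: $82944273892$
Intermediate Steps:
$A{\left(V \right)} = 196$
$\left(-208704 + A{\left(39 \right)}\right) \left(-479917 + 82118\right) = \left(-208704 + 196\right) \left(-479917 + 82118\right) = \left(-208508\right) \left(-397799\right) = 82944273892$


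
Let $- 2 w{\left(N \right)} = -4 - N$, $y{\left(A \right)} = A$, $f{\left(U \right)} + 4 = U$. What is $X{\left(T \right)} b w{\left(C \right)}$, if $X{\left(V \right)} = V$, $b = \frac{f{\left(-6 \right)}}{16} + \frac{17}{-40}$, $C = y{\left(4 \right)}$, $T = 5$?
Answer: $-21$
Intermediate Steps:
$f{\left(U \right)} = -4 + U$
$C = 4$
$b = - \frac{21}{20}$ ($b = \frac{-4 - 6}{16} + \frac{17}{-40} = \left(-10\right) \frac{1}{16} + 17 \left(- \frac{1}{40}\right) = - \frac{5}{8} - \frac{17}{40} = - \frac{21}{20} \approx -1.05$)
$w{\left(N \right)} = 2 + \frac{N}{2}$ ($w{\left(N \right)} = - \frac{-4 - N}{2} = 2 + \frac{N}{2}$)
$X{\left(T \right)} b w{\left(C \right)} = 5 \left(- \frac{21}{20}\right) \left(2 + \frac{1}{2} \cdot 4\right) = - \frac{21 \left(2 + 2\right)}{4} = \left(- \frac{21}{4}\right) 4 = -21$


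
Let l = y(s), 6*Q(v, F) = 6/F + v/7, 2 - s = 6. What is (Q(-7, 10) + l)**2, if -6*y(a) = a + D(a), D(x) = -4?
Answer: 361/225 ≈ 1.6044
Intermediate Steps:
s = -4 (s = 2 - 1*6 = 2 - 6 = -4)
y(a) = 2/3 - a/6 (y(a) = -(a - 4)/6 = -(-4 + a)/6 = 2/3 - a/6)
Q(v, F) = 1/F + v/42 (Q(v, F) = (6/F + v/7)/6 = 1/F + v/42)
l = 4/3 (l = 2/3 - 1/6*(-4) = 2/3 + 2/3 = 4/3 ≈ 1.3333)
(Q(-7, 10) + l)**2 = ((1/10 + (1/42)*(-7)) + 4/3)**2 = ((1/10 - 1/6) + 4/3)**2 = (-1/15 + 4/3)**2 = (19/15)**2 = 361/225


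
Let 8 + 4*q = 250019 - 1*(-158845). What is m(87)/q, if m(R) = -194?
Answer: -97/51107 ≈ -0.0018980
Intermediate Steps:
q = 102214 (q = -2 + (250019 - 1*(-158845))/4 = -2 + (250019 + 158845)/4 = -2 + (¼)*408864 = -2 + 102216 = 102214)
m(87)/q = -194/102214 = -194*1/102214 = -97/51107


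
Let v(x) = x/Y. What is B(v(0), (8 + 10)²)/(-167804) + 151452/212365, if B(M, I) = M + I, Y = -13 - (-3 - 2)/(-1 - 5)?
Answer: 6336361287/8908924115 ≈ 0.71124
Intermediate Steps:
Y = -83/6 (Y = -13 - (-5)/(-6) = -13 - (-5)*(-1)/6 = -13 - 1*⅚ = -13 - ⅚ = -83/6 ≈ -13.833)
v(x) = -6*x/83 (v(x) = x/(-83/6) = x*(-6/83) = -6*x/83)
B(M, I) = I + M
B(v(0), (8 + 10)²)/(-167804) + 151452/212365 = ((8 + 10)² - 6/83*0)/(-167804) + 151452/212365 = (18² + 0)*(-1/167804) + 151452*(1/212365) = (324 + 0)*(-1/167804) + 151452/212365 = 324*(-1/167804) + 151452/212365 = -81/41951 + 151452/212365 = 6336361287/8908924115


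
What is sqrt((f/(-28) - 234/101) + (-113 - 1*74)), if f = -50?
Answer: I*sqrt(374948966)/1414 ≈ 13.694*I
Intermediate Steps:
sqrt((f/(-28) - 234/101) + (-113 - 1*74)) = sqrt((-50/(-28) - 234/101) + (-113 - 1*74)) = sqrt((-50*(-1/28) - 234*1/101) + (-113 - 74)) = sqrt((25/14 - 234/101) - 187) = sqrt(-751/1414 - 187) = sqrt(-265169/1414) = I*sqrt(374948966)/1414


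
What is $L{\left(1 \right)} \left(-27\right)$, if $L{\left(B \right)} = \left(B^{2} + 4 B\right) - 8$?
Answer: $81$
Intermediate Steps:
$L{\left(B \right)} = -8 + B^{2} + 4 B$
$L{\left(1 \right)} \left(-27\right) = \left(-8 + 1^{2} + 4 \cdot 1\right) \left(-27\right) = \left(-8 + 1 + 4\right) \left(-27\right) = \left(-3\right) \left(-27\right) = 81$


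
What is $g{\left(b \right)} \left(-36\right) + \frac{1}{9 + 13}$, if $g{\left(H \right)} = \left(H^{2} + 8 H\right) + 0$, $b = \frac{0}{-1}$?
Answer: $\frac{1}{22} \approx 0.045455$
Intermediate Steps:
$b = 0$ ($b = 0 \left(-1\right) = 0$)
$g{\left(H \right)} = H^{2} + 8 H$
$g{\left(b \right)} \left(-36\right) + \frac{1}{9 + 13} = 0 \left(8 + 0\right) \left(-36\right) + \frac{1}{9 + 13} = 0 \cdot 8 \left(-36\right) + \frac{1}{22} = 0 \left(-36\right) + \frac{1}{22} = 0 + \frac{1}{22} = \frac{1}{22}$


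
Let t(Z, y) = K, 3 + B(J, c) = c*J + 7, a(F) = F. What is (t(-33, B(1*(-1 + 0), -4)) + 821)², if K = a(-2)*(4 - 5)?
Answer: 677329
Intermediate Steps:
B(J, c) = 4 + J*c (B(J, c) = -3 + (c*J + 7) = -3 + (J*c + 7) = -3 + (7 + J*c) = 4 + J*c)
K = 2 (K = -2*(4 - 5) = -2*(-1) = 2)
t(Z, y) = 2
(t(-33, B(1*(-1 + 0), -4)) + 821)² = (2 + 821)² = 823² = 677329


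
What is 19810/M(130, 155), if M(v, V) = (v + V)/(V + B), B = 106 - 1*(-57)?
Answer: 419972/19 ≈ 22104.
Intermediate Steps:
B = 163 (B = 106 + 57 = 163)
M(v, V) = (V + v)/(163 + V) (M(v, V) = (v + V)/(V + 163) = (V + v)/(163 + V))
19810/M(130, 155) = 19810/(((155 + 130)/(163 + 155))) = 19810/((285/318)) = 19810/(((1/318)*285)) = 19810/(95/106) = 19810*(106/95) = 419972/19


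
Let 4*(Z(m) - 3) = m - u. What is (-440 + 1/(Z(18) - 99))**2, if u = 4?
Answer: 6626285604/34225 ≈ 1.9361e+5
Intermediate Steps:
Z(m) = 2 + m/4 (Z(m) = 3 + (m - 1*4)/4 = 3 + (m - 4)/4 = 3 + (-4 + m)/4 = 3 + (-1 + m/4) = 2 + m/4)
(-440 + 1/(Z(18) - 99))**2 = (-440 + 1/((2 + (1/4)*18) - 99))**2 = (-440 + 1/((2 + 9/2) - 99))**2 = (-440 + 1/(13/2 - 99))**2 = (-440 + 1/(-185/2))**2 = (-440 - 2/185)**2 = (-81402/185)**2 = 6626285604/34225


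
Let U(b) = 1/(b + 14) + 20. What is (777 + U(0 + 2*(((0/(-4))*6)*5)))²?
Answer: 124523281/196 ≈ 6.3532e+5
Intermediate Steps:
U(b) = 20 + 1/(14 + b) (U(b) = 1/(14 + b) + 20 = 20 + 1/(14 + b))
(777 + U(0 + 2*(((0/(-4))*6)*5)))² = (777 + (281 + 20*(0 + 2*(((0/(-4))*6)*5)))/(14 + (0 + 2*(((0/(-4))*6)*5))))² = (777 + (281 + 20*(0 + 2*(((0*(-¼))*6)*5)))/(14 + (0 + 2*(((0*(-¼))*6)*5))))² = (777 + (281 + 20*(0 + 2*((0*6)*5)))/(14 + (0 + 2*((0*6)*5))))² = (777 + (281 + 20*(0 + 2*(0*5)))/(14 + (0 + 2*(0*5))))² = (777 + (281 + 20*(0 + 2*0))/(14 + (0 + 2*0)))² = (777 + (281 + 20*(0 + 0))/(14 + (0 + 0)))² = (777 + (281 + 20*0)/(14 + 0))² = (777 + (281 + 0)/14)² = (777 + (1/14)*281)² = (777 + 281/14)² = (11159/14)² = 124523281/196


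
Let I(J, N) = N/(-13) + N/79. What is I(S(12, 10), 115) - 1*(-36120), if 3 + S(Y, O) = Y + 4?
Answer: 37087650/1027 ≈ 36113.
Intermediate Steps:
S(Y, O) = 1 + Y (S(Y, O) = -3 + (Y + 4) = -3 + (4 + Y) = 1 + Y)
I(J, N) = -66*N/1027 (I(J, N) = N*(-1/13) + N*(1/79) = -N/13 + N/79 = -66*N/1027)
I(S(12, 10), 115) - 1*(-36120) = -66/1027*115 - 1*(-36120) = -7590/1027 + 36120 = 37087650/1027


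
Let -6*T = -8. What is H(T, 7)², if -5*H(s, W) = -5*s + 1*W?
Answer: 1/225 ≈ 0.0044444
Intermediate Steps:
T = 4/3 (T = -⅙*(-8) = 4/3 ≈ 1.3333)
H(s, W) = s - W/5 (H(s, W) = -(-5*s + 1*W)/5 = -(-5*s + W)/5 = -(W - 5*s)/5 = s - W/5)
H(T, 7)² = (4/3 - ⅕*7)² = (4/3 - 7/5)² = (-1/15)² = 1/225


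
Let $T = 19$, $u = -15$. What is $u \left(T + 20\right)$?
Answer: $-585$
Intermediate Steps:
$u \left(T + 20\right) = - 15 \left(19 + 20\right) = \left(-15\right) 39 = -585$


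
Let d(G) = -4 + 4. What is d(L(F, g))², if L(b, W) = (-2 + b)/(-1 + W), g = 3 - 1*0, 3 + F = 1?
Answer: 0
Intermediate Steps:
F = -2 (F = -3 + 1 = -2)
g = 3 (g = 3 + 0 = 3)
L(b, W) = (-2 + b)/(-1 + W)
d(G) = 0
d(L(F, g))² = 0² = 0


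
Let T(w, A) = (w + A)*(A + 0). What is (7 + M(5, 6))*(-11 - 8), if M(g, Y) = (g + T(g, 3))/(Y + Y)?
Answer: -2147/12 ≈ -178.92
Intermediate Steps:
T(w, A) = A*(A + w) (T(w, A) = (A + w)*A = A*(A + w))
M(g, Y) = (9 + 4*g)/(2*Y) (M(g, Y) = (g + 3*(3 + g))/(Y + Y) = (g + (9 + 3*g))/((2*Y)) = (9 + 4*g)*(1/(2*Y)) = (9 + 4*g)/(2*Y))
(7 + M(5, 6))*(-11 - 8) = (7 + (1/2)*(9 + 4*5)/6)*(-11 - 8) = (7 + (1/2)*(1/6)*(9 + 20))*(-19) = (7 + (1/2)*(1/6)*29)*(-19) = (7 + 29/12)*(-19) = (113/12)*(-19) = -2147/12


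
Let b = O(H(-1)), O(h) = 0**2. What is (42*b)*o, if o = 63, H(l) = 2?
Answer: 0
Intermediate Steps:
O(h) = 0
b = 0
(42*b)*o = (42*0)*63 = 0*63 = 0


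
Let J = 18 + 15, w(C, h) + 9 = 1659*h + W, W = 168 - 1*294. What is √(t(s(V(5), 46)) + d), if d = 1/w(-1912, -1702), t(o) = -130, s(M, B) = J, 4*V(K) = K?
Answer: I*√1036565533474923/2823753 ≈ 11.402*I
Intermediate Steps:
W = -126 (W = 168 - 294 = -126)
V(K) = K/4
w(C, h) = -135 + 1659*h (w(C, h) = -9 + (1659*h - 126) = -9 + (-126 + 1659*h) = -135 + 1659*h)
J = 33
s(M, B) = 33
d = -1/2823753 (d = 1/(-135 + 1659*(-1702)) = 1/(-135 - 2823618) = 1/(-2823753) = -1/2823753 ≈ -3.5414e-7)
√(t(s(V(5), 46)) + d) = √(-130 - 1/2823753) = √(-367087891/2823753) = I*√1036565533474923/2823753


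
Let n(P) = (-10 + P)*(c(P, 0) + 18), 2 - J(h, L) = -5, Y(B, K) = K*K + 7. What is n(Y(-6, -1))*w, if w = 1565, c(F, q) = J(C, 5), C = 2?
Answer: -78250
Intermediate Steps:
Y(B, K) = 7 + K² (Y(B, K) = K² + 7 = 7 + K²)
J(h, L) = 7 (J(h, L) = 2 - 1*(-5) = 2 + 5 = 7)
c(F, q) = 7
n(P) = -250 + 25*P (n(P) = (-10 + P)*(7 + 18) = (-10 + P)*25 = -250 + 25*P)
n(Y(-6, -1))*w = (-250 + 25*(7 + (-1)²))*1565 = (-250 + 25*(7 + 1))*1565 = (-250 + 25*8)*1565 = (-250 + 200)*1565 = -50*1565 = -78250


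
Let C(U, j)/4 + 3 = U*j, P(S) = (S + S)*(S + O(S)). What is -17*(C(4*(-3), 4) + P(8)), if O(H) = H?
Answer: -884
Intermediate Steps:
P(S) = 4*S² (P(S) = (S + S)*(S + S) = (2*S)*(2*S) = 4*S²)
C(U, j) = -12 + 4*U*j (C(U, j) = -12 + 4*(U*j) = -12 + 4*U*j)
-17*(C(4*(-3), 4) + P(8)) = -17*((-12 + 4*(4*(-3))*4) + 4*8²) = -17*((-12 + 4*(-12)*4) + 4*64) = -17*((-12 - 192) + 256) = -17*(-204 + 256) = -17*52 = -884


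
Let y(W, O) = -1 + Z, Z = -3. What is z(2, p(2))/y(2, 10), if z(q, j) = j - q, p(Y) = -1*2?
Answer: 1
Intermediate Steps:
p(Y) = -2
y(W, O) = -4 (y(W, O) = -1 - 3 = -4)
z(2, p(2))/y(2, 10) = (-2 - 1*2)/(-4) = (-2 - 2)*(-¼) = -4*(-¼) = 1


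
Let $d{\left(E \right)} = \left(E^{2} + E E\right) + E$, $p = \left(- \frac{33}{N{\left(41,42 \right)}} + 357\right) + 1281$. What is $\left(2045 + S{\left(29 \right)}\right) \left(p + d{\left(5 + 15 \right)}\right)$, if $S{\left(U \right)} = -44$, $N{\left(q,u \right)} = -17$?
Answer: $\frac{83679819}{17} \approx 4.9223 \cdot 10^{6}$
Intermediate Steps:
$p = \frac{27879}{17}$ ($p = \left(- \frac{33}{-17} + 357\right) + 1281 = \left(\left(-33\right) \left(- \frac{1}{17}\right) + 357\right) + 1281 = \left(\frac{33}{17} + 357\right) + 1281 = \frac{6102}{17} + 1281 = \frac{27879}{17} \approx 1639.9$)
$d{\left(E \right)} = E + 2 E^{2}$ ($d{\left(E \right)} = \left(E^{2} + E^{2}\right) + E = 2 E^{2} + E = E + 2 E^{2}$)
$\left(2045 + S{\left(29 \right)}\right) \left(p + d{\left(5 + 15 \right)}\right) = \left(2045 - 44\right) \left(\frac{27879}{17} + \left(5 + 15\right) \left(1 + 2 \left(5 + 15\right)\right)\right) = 2001 \left(\frac{27879}{17} + 20 \left(1 + 2 \cdot 20\right)\right) = 2001 \left(\frac{27879}{17} + 20 \left(1 + 40\right)\right) = 2001 \left(\frac{27879}{17} + 20 \cdot 41\right) = 2001 \left(\frac{27879}{17} + 820\right) = 2001 \cdot \frac{41819}{17} = \frac{83679819}{17}$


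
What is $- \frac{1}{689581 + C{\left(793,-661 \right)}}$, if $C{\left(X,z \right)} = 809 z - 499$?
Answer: $- \frac{1}{154333} \approx -6.4795 \cdot 10^{-6}$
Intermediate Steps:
$C{\left(X,z \right)} = -499 + 809 z$
$- \frac{1}{689581 + C{\left(793,-661 \right)}} = - \frac{1}{689581 + \left(-499 + 809 \left(-661\right)\right)} = - \frac{1}{689581 - 535248} = - \frac{1}{154333}$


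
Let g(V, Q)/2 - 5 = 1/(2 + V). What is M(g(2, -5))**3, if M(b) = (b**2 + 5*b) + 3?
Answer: 291434247/64 ≈ 4.5537e+6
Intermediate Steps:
g(V, Q) = 10 + 2/(2 + V)
M(b) = 3 + b**2 + 5*b
M(g(2, -5))**3 = (3 + (2*(11 + 5*2)/(2 + 2))**2 + 5*(2*(11 + 5*2)/(2 + 2)))**3 = (3 + (2*(11 + 10)/4)**2 + 5*(2*(11 + 10)/4))**3 = (3 + (2*(1/4)*21)**2 + 5*(2*(1/4)*21))**3 = (3 + (21/2)**2 + 5*(21/2))**3 = (3 + 441/4 + 105/2)**3 = (663/4)**3 = 291434247/64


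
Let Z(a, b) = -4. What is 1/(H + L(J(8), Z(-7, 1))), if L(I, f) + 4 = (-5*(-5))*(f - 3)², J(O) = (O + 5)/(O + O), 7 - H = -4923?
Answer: 1/6151 ≈ 0.00016258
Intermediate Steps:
H = 4930 (H = 7 - 1*(-4923) = 7 + 4923 = 4930)
J(O) = (5 + O)/(2*O) (J(O) = (5 + O)/((2*O)) = (5 + O)*(1/(2*O)) = (5 + O)/(2*O))
L(I, f) = -4 + 25*(-3 + f)² (L(I, f) = -4 + (-5*(-5))*(f - 3)² = -4 + 25*(-3 + f)²)
1/(H + L(J(8), Z(-7, 1))) = 1/(4930 + (-4 + 25*(-3 - 4)²)) = 1/(4930 + (-4 + 25*(-7)²)) = 1/(4930 + (-4 + 25*49)) = 1/(4930 + (-4 + 1225)) = 1/(4930 + 1221) = 1/6151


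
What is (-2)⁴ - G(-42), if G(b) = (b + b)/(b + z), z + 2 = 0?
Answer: 155/11 ≈ 14.091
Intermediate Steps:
z = -2 (z = -2 + 0 = -2)
G(b) = 2*b/(-2 + b) (G(b) = (b + b)/(b - 2) = (2*b)/(-2 + b) = 2*b/(-2 + b))
(-2)⁴ - G(-42) = (-2)⁴ - 2*(-42)/(-2 - 42) = 16 - 2*(-42)/(-44) = 16 - 2*(-42)*(-1)/44 = 16 - 1*21/11 = 16 - 21/11 = 155/11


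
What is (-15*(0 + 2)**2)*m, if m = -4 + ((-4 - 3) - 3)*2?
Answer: 1440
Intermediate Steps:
m = -24 (m = -4 + (-7 - 3)*2 = -4 - 10*2 = -4 - 20 = -24)
(-15*(0 + 2)**2)*m = -15*(0 + 2)**2*(-24) = -15*2**2*(-24) = -15*4*(-24) = -60*(-24) = 1440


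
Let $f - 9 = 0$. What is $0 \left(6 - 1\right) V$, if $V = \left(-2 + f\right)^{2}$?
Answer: $0$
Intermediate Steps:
$f = 9$ ($f = 9 + 0 = 9$)
$V = 49$ ($V = \left(-2 + 9\right)^{2} = 7^{2} = 49$)
$0 \left(6 - 1\right) V = 0 \left(6 - 1\right) 49 = 0 \cdot 5 \cdot 49 = 0 \cdot 49 = 0$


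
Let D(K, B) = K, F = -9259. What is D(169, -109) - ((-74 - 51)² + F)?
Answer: -6197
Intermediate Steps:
D(169, -109) - ((-74 - 51)² + F) = 169 - ((-74 - 51)² - 9259) = 169 - ((-125)² - 9259) = 169 - (15625 - 9259) = 169 - 1*6366 = 169 - 6366 = -6197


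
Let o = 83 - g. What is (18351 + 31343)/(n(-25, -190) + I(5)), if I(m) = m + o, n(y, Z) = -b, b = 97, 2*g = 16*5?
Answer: -49694/49 ≈ -1014.2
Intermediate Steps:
g = 40 (g = (16*5)/2 = (½)*80 = 40)
o = 43 (o = 83 - 1*40 = 83 - 40 = 43)
n(y, Z) = -97 (n(y, Z) = -1*97 = -97)
I(m) = 43 + m (I(m) = m + 43 = 43 + m)
(18351 + 31343)/(n(-25, -190) + I(5)) = (18351 + 31343)/(-97 + (43 + 5)) = 49694/(-97 + 48) = 49694/(-49) = 49694*(-1/49) = -49694/49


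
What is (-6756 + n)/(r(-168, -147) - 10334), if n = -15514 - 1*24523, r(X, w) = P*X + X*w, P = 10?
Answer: -46793/12682 ≈ -3.6897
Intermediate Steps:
r(X, w) = 10*X + X*w
n = -40037 (n = -15514 - 24523 = -40037)
(-6756 + n)/(r(-168, -147) - 10334) = (-6756 - 40037)/(-168*(10 - 147) - 10334) = -46793/(-168*(-137) - 10334) = -46793/(23016 - 10334) = -46793/12682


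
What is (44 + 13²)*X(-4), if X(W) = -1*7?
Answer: -1491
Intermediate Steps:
X(W) = -7
(44 + 13²)*X(-4) = (44 + 13²)*(-7) = (44 + 169)*(-7) = 213*(-7) = -1491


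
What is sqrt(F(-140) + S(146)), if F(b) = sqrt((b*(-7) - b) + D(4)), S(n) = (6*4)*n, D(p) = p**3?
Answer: 2*sqrt(876 + sqrt(74)) ≈ 59.485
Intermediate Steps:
S(n) = 24*n
F(b) = sqrt(64 - 8*b) (F(b) = sqrt((b*(-7) - b) + 4**3) = sqrt((-7*b - b) + 64) = sqrt(-8*b + 64) = sqrt(64 - 8*b))
sqrt(F(-140) + S(146)) = sqrt(2*sqrt(16 - 2*(-140)) + 24*146) = sqrt(2*sqrt(16 + 280) + 3504) = sqrt(2*sqrt(296) + 3504) = sqrt(2*(2*sqrt(74)) + 3504) = sqrt(4*sqrt(74) + 3504) = sqrt(3504 + 4*sqrt(74))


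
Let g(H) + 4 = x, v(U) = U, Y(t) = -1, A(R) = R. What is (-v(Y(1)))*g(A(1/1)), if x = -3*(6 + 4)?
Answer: -34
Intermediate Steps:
x = -30 (x = -3*10 = -30)
g(H) = -34 (g(H) = -4 - 30 = -34)
(-v(Y(1)))*g(A(1/1)) = -1*(-1)*(-34) = 1*(-34) = -34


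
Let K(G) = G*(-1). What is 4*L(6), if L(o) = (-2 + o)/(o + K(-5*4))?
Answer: 8/13 ≈ 0.61539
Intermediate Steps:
K(G) = -G
L(o) = (-2 + o)/(20 + o) (L(o) = (-2 + o)/(o - (-5)*4) = (-2 + o)/(o - 1*(-20)) = (-2 + o)/(o + 20) = (-2 + o)/(20 + o))
4*L(6) = 4*((-2 + 6)/(20 + 6)) = 4*(4/26) = 4*((1/26)*4) = 4*(2/13) = 8/13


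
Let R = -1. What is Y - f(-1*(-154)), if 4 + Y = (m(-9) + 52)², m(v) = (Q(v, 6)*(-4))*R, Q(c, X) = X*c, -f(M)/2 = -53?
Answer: 26786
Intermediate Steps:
f(M) = 106 (f(M) = -2*(-53) = 106)
m(v) = 24*v (m(v) = ((6*v)*(-4))*(-1) = -24*v*(-1) = 24*v)
Y = 26892 (Y = -4 + (24*(-9) + 52)² = -4 + (-216 + 52)² = -4 + (-164)² = -4 + 26896 = 26892)
Y - f(-1*(-154)) = 26892 - 1*106 = 26892 - 106 = 26786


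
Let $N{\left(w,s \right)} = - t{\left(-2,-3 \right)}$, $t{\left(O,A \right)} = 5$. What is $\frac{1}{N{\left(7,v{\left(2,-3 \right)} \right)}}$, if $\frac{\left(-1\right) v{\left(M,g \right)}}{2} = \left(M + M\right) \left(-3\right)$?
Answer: $- \frac{1}{5} \approx -0.2$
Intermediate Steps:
$v{\left(M,g \right)} = 12 M$ ($v{\left(M,g \right)} = - 2 \left(M + M\right) \left(-3\right) = - 2 \cdot 2 M \left(-3\right) = - 2 \left(- 6 M\right) = 12 M$)
$N{\left(w,s \right)} = -5$ ($N{\left(w,s \right)} = \left(-1\right) 5 = -5$)
$\frac{1}{N{\left(7,v{\left(2,-3 \right)} \right)}} = \frac{1}{-5} = - \frac{1}{5}$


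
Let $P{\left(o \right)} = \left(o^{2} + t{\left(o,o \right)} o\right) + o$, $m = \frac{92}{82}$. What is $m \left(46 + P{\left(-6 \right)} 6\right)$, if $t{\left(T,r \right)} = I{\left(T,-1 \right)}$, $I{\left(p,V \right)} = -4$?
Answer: $\frac{17020}{41} \approx 415.12$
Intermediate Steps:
$t{\left(T,r \right)} = -4$
$m = \frac{46}{41}$ ($m = 92 \cdot \frac{1}{82} = \frac{46}{41} \approx 1.122$)
$P{\left(o \right)} = o^{2} - 3 o$ ($P{\left(o \right)} = \left(o^{2} - 4 o\right) + o = o^{2} - 3 o$)
$m \left(46 + P{\left(-6 \right)} 6\right) = \frac{46 \left(46 + - 6 \left(-3 - 6\right) 6\right)}{41} = \frac{46 \left(46 + \left(-6\right) \left(-9\right) 6\right)}{41} = \frac{46 \left(46 + 54 \cdot 6\right)}{41} = \frac{46 \left(46 + 324\right)}{41} = \frac{46}{41} \cdot 370 = \frac{17020}{41}$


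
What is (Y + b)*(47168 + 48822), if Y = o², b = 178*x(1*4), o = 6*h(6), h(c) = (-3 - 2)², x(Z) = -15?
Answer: 1903481700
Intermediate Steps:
h(c) = 25 (h(c) = (-5)² = 25)
o = 150 (o = 6*25 = 150)
b = -2670 (b = 178*(-15) = -2670)
Y = 22500 (Y = 150² = 22500)
(Y + b)*(47168 + 48822) = (22500 - 2670)*(47168 + 48822) = 19830*95990 = 1903481700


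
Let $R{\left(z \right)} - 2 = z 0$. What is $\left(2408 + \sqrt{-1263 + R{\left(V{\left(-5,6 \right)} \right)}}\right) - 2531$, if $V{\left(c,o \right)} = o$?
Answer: $-123 + i \sqrt{1261} \approx -123.0 + 35.511 i$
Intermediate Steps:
$R{\left(z \right)} = 2$ ($R{\left(z \right)} = 2 + z 0 = 2 + 0 = 2$)
$\left(2408 + \sqrt{-1263 + R{\left(V{\left(-5,6 \right)} \right)}}\right) - 2531 = \left(2408 + \sqrt{-1263 + 2}\right) - 2531 = \left(2408 + \sqrt{-1261}\right) - 2531 = \left(2408 + i \sqrt{1261}\right) - 2531 = -123 + i \sqrt{1261}$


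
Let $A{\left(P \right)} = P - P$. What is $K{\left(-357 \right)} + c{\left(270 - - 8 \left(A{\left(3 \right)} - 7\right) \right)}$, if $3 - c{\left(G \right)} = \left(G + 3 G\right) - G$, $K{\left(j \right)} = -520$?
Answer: $-1159$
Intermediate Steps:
$A{\left(P \right)} = 0$
$c{\left(G \right)} = 3 - 3 G$ ($c{\left(G \right)} = 3 - \left(\left(G + 3 G\right) - G\right) = 3 - \left(4 G - G\right) = 3 - 3 G$)
$K{\left(-357 \right)} + c{\left(270 - - 8 \left(A{\left(3 \right)} - 7\right) \right)} = -520 + \left(3 - 3 \left(270 - - 8 \left(0 - 7\right)\right)\right) = -520 + \left(3 - 3 \left(270 - \left(-8\right) \left(-7\right)\right)\right) = -520 + \left(3 - 3 \left(270 - 56\right)\right) = -520 + \left(3 - 642\right) = -520 - 639 = -1159$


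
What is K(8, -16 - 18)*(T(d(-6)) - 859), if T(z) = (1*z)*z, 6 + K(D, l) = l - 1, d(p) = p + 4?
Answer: 35055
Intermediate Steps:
d(p) = 4 + p
K(D, l) = -7 + l (K(D, l) = -6 + (l - 1) = -6 + (-1 + l) = -7 + l)
T(z) = z² (T(z) = z*z = z²)
K(8, -16 - 18)*(T(d(-6)) - 859) = (-7 + (-16 - 18))*((4 - 6)² - 859) = (-7 - 34)*((-2)² - 859) = -41*(4 - 859) = -41*(-855) = 35055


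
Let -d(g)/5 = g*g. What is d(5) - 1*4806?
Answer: -4931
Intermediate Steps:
d(g) = -5*g**2 (d(g) = -5*g*g = -5*g**2)
d(5) - 1*4806 = -5*5**2 - 1*4806 = -5*25 - 4806 = -125 - 4806 = -4931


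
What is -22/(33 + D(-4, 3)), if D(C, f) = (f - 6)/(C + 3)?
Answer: -11/18 ≈ -0.61111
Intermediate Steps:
D(C, f) = (-6 + f)/(3 + C)
-22/(33 + D(-4, 3)) = -22/(33 + (-6 + 3)/(3 - 4)) = -22/(33 - 3/(-1)) = -22/(33 - 1*(-3)) = -22/(33 + 3) = -22/36 = -22*1/36 = -11/18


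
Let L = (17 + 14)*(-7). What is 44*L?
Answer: -9548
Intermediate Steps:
L = -217 (L = 31*(-7) = -217)
44*L = 44*(-217) = -9548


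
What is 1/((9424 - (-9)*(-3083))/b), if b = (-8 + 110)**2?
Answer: -10404/18323 ≈ -0.56781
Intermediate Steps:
b = 10404 (b = 102**2 = 10404)
1/((9424 - (-9)*(-3083))/b) = 1/((9424 - (-9)*(-3083))/10404) = 1/((9424 - 1*27747)*(1/10404)) = 1/((9424 - 27747)*(1/10404)) = 1/(-18323*1/10404) = 1/(-18323/10404) = -10404/18323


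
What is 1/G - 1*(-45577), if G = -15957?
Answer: 727272188/15957 ≈ 45577.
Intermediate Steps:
1/G - 1*(-45577) = 1/(-15957) - 1*(-45577) = -1/15957 + 45577 = 727272188/15957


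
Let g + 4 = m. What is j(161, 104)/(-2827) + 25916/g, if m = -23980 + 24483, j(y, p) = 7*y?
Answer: 72702159/1410673 ≈ 51.537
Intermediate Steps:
m = 503
g = 499 (g = -4 + 503 = 499)
j(161, 104)/(-2827) + 25916/g = (7*161)/(-2827) + 25916/499 = 1127*(-1/2827) + 25916*(1/499) = -1127/2827 + 25916/499 = 72702159/1410673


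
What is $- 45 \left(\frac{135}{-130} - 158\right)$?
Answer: $\frac{186075}{26} \approx 7156.7$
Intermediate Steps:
$- 45 \left(\frac{135}{-130} - 158\right) = - 45 \left(135 \left(- \frac{1}{130}\right) - 158\right) = - 45 \left(- \frac{27}{26} - 158\right) = \left(-45\right) \left(- \frac{4135}{26}\right) = \frac{186075}{26}$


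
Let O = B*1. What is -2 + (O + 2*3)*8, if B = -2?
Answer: 30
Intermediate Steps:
O = -2 (O = -2*1 = -2)
-2 + (O + 2*3)*8 = -2 + (-2 + 2*3)*8 = -2 + (-2 + 6)*8 = -2 + 4*8 = -2 + 32 = 30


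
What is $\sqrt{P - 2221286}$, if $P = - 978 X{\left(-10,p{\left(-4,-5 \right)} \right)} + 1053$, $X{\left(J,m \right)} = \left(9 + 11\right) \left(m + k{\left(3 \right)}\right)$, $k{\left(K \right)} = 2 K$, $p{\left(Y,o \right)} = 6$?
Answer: $i \sqrt{2454953} \approx 1566.8 i$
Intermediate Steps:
$X{\left(J,m \right)} = 120 + 20 m$ ($X{\left(J,m \right)} = \left(9 + 11\right) \left(m + 2 \cdot 3\right) = 20 \left(m + 6\right) = 20 \left(6 + m\right) = 120 + 20 m$)
$P = -233667$ ($P = - 978 \left(120 + 20 \cdot 6\right) + 1053 = - 978 \left(120 + 120\right) + 1053 = \left(-978\right) 240 + 1053 = -234720 + 1053 = -233667$)
$\sqrt{P - 2221286} = \sqrt{-233667 - 2221286} = \sqrt{-2454953} = i \sqrt{2454953}$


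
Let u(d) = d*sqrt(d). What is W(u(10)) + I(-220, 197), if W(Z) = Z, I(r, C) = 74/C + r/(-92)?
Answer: 12537/4531 + 10*sqrt(10) ≈ 34.390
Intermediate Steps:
I(r, C) = 74/C - r/92 (I(r, C) = 74/C + r*(-1/92) = 74/C - r/92)
u(d) = d**(3/2)
W(u(10)) + I(-220, 197) = 10**(3/2) + (74/197 - 1/92*(-220)) = 10*sqrt(10) + (74*(1/197) + 55/23) = 10*sqrt(10) + (74/197 + 55/23) = 10*sqrt(10) + 12537/4531 = 12537/4531 + 10*sqrt(10)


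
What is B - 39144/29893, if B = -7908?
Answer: -236432988/29893 ≈ -7909.3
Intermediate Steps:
B - 39144/29893 = -7908 - 39144/29893 = -236432988/29893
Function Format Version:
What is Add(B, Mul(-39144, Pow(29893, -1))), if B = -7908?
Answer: Rational(-236432988, 29893) ≈ -7909.3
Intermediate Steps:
Add(B, Mul(-39144, Pow(29893, -1))) = Add(-7908, Mul(-39144, Pow(29893, -1))) = Add(-7908, Mul(-39144, Rational(1, 29893))) = Add(-7908, Rational(-39144, 29893)) = Rational(-236432988, 29893)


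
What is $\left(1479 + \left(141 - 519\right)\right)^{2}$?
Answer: $1212201$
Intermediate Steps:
$\left(1479 + \left(141 - 519\right)\right)^{2} = \left(1479 - 378\right)^{2} = 1101^{2} = 1212201$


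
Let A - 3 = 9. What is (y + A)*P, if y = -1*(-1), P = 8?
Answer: 104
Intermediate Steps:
A = 12 (A = 3 + 9 = 12)
y = 1
(y + A)*P = (1 + 12)*8 = 13*8 = 104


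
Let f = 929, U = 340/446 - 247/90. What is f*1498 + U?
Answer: 27930215159/20070 ≈ 1.3916e+6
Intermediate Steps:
U = -39781/20070 (U = 340*(1/446) - 247*1/90 = 170/223 - 247/90 = -39781/20070 ≈ -1.9821)
f*1498 + U = 929*1498 - 39781/20070 = 1391642 - 39781/20070 = 27930215159/20070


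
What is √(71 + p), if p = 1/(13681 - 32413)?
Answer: √6228254193/9366 ≈ 8.4261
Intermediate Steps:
p = -1/18732 (p = 1/(-18732) = -1/18732 ≈ -5.3385e-5)
√(71 + p) = √(71 - 1/18732) = √(1329971/18732) = √6228254193/9366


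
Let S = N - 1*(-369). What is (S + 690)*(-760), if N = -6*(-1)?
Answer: -809400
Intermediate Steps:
N = 6
S = 375 (S = 6 - 1*(-369) = 6 + 369 = 375)
(S + 690)*(-760) = (375 + 690)*(-760) = 1065*(-760) = -809400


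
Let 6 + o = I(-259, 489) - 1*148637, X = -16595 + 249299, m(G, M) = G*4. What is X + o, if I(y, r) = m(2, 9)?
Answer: 84069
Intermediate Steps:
m(G, M) = 4*G
I(y, r) = 8 (I(y, r) = 4*2 = 8)
X = 232704
o = -148635 (o = -6 + (8 - 1*148637) = -6 + (8 - 148637) = -6 - 148629 = -148635)
X + o = 232704 - 148635 = 84069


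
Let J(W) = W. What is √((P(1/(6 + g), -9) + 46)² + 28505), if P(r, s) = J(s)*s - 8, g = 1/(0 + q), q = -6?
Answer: √42666 ≈ 206.56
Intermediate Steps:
g = -⅙ (g = 1/(0 - 6) = 1/(-6) = -⅙ ≈ -0.16667)
P(r, s) = -8 + s² (P(r, s) = s*s - 8 = s² - 8 = -8 + s²)
√((P(1/(6 + g), -9) + 46)² + 28505) = √(((-8 + (-9)²) + 46)² + 28505) = √(((-8 + 81) + 46)² + 28505) = √((73 + 46)² + 28505) = √(119² + 28505) = √(14161 + 28505) = √42666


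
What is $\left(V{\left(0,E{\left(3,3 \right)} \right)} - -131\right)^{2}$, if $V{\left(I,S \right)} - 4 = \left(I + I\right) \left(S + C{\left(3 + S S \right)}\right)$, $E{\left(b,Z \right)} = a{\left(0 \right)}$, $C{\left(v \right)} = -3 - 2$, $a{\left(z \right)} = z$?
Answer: $18225$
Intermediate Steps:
$C{\left(v \right)} = -5$ ($C{\left(v \right)} = -3 - 2 = -5$)
$E{\left(b,Z \right)} = 0$
$V{\left(I,S \right)} = 4 + 2 I \left(-5 + S\right)$ ($V{\left(I,S \right)} = 4 + \left(I + I\right) \left(S - 5\right) = 4 + 2 I \left(-5 + S\right)$)
$\left(V{\left(0,E{\left(3,3 \right)} \right)} - -131\right)^{2} = \left(\left(4 - 0 + 2 \cdot 0 \cdot 0\right) - -131\right)^{2} = \left(\left(4 + 0 + 0\right) + 131\right)^{2} = \left(4 + 131\right)^{2} = 135^{2} = 18225$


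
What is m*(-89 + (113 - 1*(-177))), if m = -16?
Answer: -3216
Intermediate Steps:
m*(-89 + (113 - 1*(-177))) = -16*(-89 + (113 - 1*(-177))) = -16*(-89 + (113 + 177)) = -16*(-89 + 290) = -16*201 = -3216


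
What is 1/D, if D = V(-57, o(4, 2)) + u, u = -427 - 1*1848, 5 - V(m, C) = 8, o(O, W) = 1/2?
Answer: -1/2278 ≈ -0.00043898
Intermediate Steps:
o(O, W) = ½
V(m, C) = -3 (V(m, C) = 5 - 1*8 = 5 - 8 = -3)
u = -2275 (u = -427 - 1848 = -2275)
D = -2278 (D = -3 - 2275 = -2278)
1/D = 1/(-2278) = -1/2278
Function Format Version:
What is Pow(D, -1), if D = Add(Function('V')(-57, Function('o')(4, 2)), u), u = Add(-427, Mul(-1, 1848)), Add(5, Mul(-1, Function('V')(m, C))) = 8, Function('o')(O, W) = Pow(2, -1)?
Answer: Rational(-1, 2278) ≈ -0.00043898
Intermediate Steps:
Function('o')(O, W) = Rational(1, 2)
Function('V')(m, C) = -3 (Function('V')(m, C) = Add(5, Mul(-1, 8)) = Add(5, -8) = -3)
u = -2275 (u = Add(-427, -1848) = -2275)
D = -2278 (D = Add(-3, -2275) = -2278)
Pow(D, -1) = Pow(-2278, -1) = Rational(-1, 2278)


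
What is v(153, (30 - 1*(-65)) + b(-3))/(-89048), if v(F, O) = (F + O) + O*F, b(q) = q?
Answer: -14321/89048 ≈ -0.16082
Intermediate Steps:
v(F, O) = F + O + F*O (v(F, O) = (F + O) + F*O = F + O + F*O)
v(153, (30 - 1*(-65)) + b(-3))/(-89048) = (153 + ((30 - 1*(-65)) - 3) + 153*((30 - 1*(-65)) - 3))/(-89048) = (153 + ((30 + 65) - 3) + 153*((30 + 65) - 3))*(-1/89048) = (153 + (95 - 3) + 153*(95 - 3))*(-1/89048) = (153 + 92 + 153*92)*(-1/89048) = (153 + 92 + 14076)*(-1/89048) = 14321*(-1/89048) = -14321/89048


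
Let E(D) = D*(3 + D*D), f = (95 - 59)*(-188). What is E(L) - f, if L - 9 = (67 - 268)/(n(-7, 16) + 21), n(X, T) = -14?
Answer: -326934/343 ≈ -953.16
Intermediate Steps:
L = -138/7 (L = 9 + (67 - 268)/(-14 + 21) = 9 - 201/7 = -138/7 ≈ -19.714)
f = -6768 (f = 36*(-188) = -6768)
E(D) = D*(3 + D²)
E(L) - f = -138*(3 + (-138/7)²)/7 - 1*(-6768) = -138*(3 + 19044/49)/7 + 6768 = -138/7*19191/49 + 6768 = -2648358/343 + 6768 = -326934/343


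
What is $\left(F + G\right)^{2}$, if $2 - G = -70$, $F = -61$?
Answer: $121$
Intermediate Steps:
$G = 72$ ($G = 2 - -70 = 2 + 70 = 72$)
$\left(F + G\right)^{2} = \left(-61 + 72\right)^{2} = 11^{2} = 121$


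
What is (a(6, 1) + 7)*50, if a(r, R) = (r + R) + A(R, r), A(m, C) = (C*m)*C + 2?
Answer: 2600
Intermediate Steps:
A(m, C) = 2 + m*C² (A(m, C) = m*C² + 2 = 2 + m*C²)
a(r, R) = 2 + R + r + R*r² (a(r, R) = (r + R) + (2 + R*r²) = (R + r) + (2 + R*r²) = 2 + R + r + R*r²)
(a(6, 1) + 7)*50 = ((2 + 1 + 6 + 1*6²) + 7)*50 = ((2 + 1 + 6 + 1*36) + 7)*50 = ((2 + 1 + 6 + 36) + 7)*50 = (45 + 7)*50 = 52*50 = 2600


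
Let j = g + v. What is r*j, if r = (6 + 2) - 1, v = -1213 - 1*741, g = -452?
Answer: -16842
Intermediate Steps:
v = -1954 (v = -1213 - 741 = -1954)
r = 7 (r = 8 - 1 = 7)
j = -2406 (j = -452 - 1954 = -2406)
r*j = 7*(-2406) = -16842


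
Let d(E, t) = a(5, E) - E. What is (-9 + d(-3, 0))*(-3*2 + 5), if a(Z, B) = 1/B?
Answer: 19/3 ≈ 6.3333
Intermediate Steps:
d(E, t) = 1/E - E
(-9 + d(-3, 0))*(-3*2 + 5) = (-9 + (1/(-3) - 1*(-3)))*(-3*2 + 5) = (-9 + (-1/3 + 3))*(-6 + 5) = (-9 + 8/3)*(-1) = -19/3*(-1) = 19/3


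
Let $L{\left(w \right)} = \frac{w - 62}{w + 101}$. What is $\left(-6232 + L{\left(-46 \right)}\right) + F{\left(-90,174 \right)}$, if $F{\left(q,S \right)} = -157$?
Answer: $- \frac{351503}{55} \approx -6391.0$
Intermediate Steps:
$L{\left(w \right)} = \frac{-62 + w}{101 + w}$
$\left(-6232 + L{\left(-46 \right)}\right) + F{\left(-90,174 \right)} = \left(-6232 + \frac{-62 - 46}{101 - 46}\right) - 157 = \left(-6232 + \frac{1}{55} \left(-108\right)\right) - 157 = \left(-6232 - \frac{108}{55}\right) - 157 = - \frac{342868}{55} - 157 = - \frac{351503}{55}$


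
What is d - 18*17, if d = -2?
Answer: -308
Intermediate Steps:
d - 18*17 = -2 - 18*17 = -2 - 306 = -308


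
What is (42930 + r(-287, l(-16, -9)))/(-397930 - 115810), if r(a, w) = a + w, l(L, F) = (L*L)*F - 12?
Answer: -40327/513740 ≈ -0.078497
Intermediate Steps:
l(L, F) = -12 + F*L**2 (l(L, F) = L**2*F - 12 = F*L**2 - 12 = -12 + F*L**2)
(42930 + r(-287, l(-16, -9)))/(-397930 - 115810) = (42930 + (-287 + (-12 - 9*(-16)**2)))/(-397930 - 115810) = (42930 + (-287 + (-12 - 9*256)))/(-513740) = (42930 + (-287 + (-12 - 2304)))*(-1/513740) = (42930 + (-287 - 2316))*(-1/513740) = (42930 - 2603)*(-1/513740) = 40327*(-1/513740) = -40327/513740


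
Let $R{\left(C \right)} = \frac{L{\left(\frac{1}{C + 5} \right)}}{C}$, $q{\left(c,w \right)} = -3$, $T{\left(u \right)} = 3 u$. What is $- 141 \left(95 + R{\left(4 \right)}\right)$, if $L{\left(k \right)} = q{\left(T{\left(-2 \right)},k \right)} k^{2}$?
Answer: $- \frac{482173}{36} \approx -13394.0$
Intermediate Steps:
$L{\left(k \right)} = - 3 k^{2}$
$R{\left(C \right)} = - \frac{3}{C \left(5 + C\right)^{2}}$ ($R{\left(C \right)} = \frac{\left(-3\right) \left(\frac{1}{C + 5}\right)^{2}}{C} = \frac{\left(-3\right) \left(\frac{1}{5 + C}\right)^{2}}{C} = \frac{\left(-3\right) \frac{1}{\left(5 + C\right)^{2}}}{C} = - \frac{3}{C \left(5 + C\right)^{2}}$)
$- 141 \left(95 + R{\left(4 \right)}\right) = - 141 \left(95 - \frac{3}{4 \left(5 + 4\right)^{2}}\right) = - 141 \left(95 - \frac{3}{4 \cdot 81}\right) = - 141 \left(95 - \frac{3}{4} \cdot \frac{1}{81}\right) = - 141 \left(95 - \frac{1}{108}\right) = \left(-141\right) \frac{10259}{108} = - \frac{482173}{36}$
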